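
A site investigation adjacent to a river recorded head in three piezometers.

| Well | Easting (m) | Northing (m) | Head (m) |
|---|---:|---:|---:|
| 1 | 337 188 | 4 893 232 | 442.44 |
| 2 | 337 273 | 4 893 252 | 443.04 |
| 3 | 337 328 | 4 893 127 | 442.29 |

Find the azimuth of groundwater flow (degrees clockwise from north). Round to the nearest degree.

Three-point gradient (reference 1): Δ to 2 = (85, 20, +0.60), Δ to 3 = (140, -105, -0.15).
∂h/∂x = +0.005117, ∂h/∂y = +0.008252 (det = -11725).
Flow direction (−∇h) has components (-0.005117 E, -0.008252 N).
Azimuth = atan2(E, N) = atan2(-0.005117, -0.008252) = 211.8° ≈ 212°.

212°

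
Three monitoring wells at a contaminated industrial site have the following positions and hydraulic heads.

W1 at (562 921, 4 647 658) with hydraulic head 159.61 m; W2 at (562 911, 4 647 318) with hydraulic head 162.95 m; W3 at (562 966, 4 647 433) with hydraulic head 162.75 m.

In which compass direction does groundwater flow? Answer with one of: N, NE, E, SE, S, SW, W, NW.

With h = a·x + b·y + c and W1 as origin, the differences give:
  (-10)·a + (-340)·b = +3.34
  45·a + (-225)·b = +3.14
Eliminate b (×(-225) and ×(-340), subtract): 17550·a = 316.100 → a = ∂h/∂x = +0.01801
Back-substitute: b = ∂h/∂y = -0.01035.
Flow = −∇h = (-0.01801 east, +0.01035 north), which points northwest.

NW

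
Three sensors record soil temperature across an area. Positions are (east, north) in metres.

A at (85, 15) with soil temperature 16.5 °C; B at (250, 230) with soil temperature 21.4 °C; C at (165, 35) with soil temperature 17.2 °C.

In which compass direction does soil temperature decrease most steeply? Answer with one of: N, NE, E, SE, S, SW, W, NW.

S

Differences from A: to B (Δx, Δy, Δh) = (165, 215, +4.9); to C = (80, 20, +0.7).
Determinant of the coordinate differences = 165·20 − 80·215 = -13900.
∂T/∂x = [(+4.9)·20 − (+0.7)·215] / -13900 = +0.003777
∂T/∂y = [165·(+0.7) − 80·(+4.9)] / -13900 = +0.01989
Steepest decrease is along −∇f = (-0.003777 E, -0.01989 N) → south.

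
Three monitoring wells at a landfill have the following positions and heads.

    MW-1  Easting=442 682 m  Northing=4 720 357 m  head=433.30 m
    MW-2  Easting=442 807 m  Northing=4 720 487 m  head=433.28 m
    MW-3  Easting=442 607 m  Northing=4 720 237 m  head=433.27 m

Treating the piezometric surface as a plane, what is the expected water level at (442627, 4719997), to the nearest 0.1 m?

Differences from MW-1: to MW-2 (Δx, Δy, Δh) = (125, 130, -0.02); to MW-3 = (-75, -120, -0.03).
Solve a·Δx + b·Δy = Δh: det = 125·(-120) − (-75)·130 = -5250.
∂h/∂x = [(-0.02)·(-120) − (-0.03)·130] / -5250 = -0.001200
∂h/∂y = [125·(-0.03) − (-75)·(-0.02)] / -5250 = +0.001000
h(442627, 4719997) = 433.30 + (-0.001200)·(-55) + (+0.001000)·(-360) = 433.30 +0.066 -0.360 = 433.006 m.

433.0 m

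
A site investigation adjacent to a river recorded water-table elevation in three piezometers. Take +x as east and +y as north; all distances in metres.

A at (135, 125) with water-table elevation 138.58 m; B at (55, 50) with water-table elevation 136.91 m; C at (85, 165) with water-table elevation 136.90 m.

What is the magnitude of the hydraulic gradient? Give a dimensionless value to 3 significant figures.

0.0287

Differences from A: to B (Δx, Δy, Δh) = (-80, -75, -1.67); to C = (-50, 40, -1.68).
Determinant of the coordinate differences = (-80)·40 − (-50)·(-75) = -6950.
∂h/∂x = [(-1.67)·40 − (-1.68)·(-75)] / -6950 = +0.02774
∂h/∂y = [(-80)·(-1.68) − (-50)·(-1.67)] / -6950 = -0.007324
|∇h| = √(0.02774² + -0.007324²) = 0.02869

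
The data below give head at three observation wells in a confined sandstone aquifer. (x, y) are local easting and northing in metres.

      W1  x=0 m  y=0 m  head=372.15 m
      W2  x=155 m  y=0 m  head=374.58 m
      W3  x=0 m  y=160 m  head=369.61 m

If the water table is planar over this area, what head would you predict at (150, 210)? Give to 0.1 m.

371.2 m

∂h/∂x = (374.58 − 372.15) / (155 − 0) = +0.01568
∂h/∂y = (369.61 − 372.15) / (160 − 0) = -0.01587
h(150, 210) = 372.15 + (+0.01568)·(150) + (-0.01587)·(210) = 372.15 +2.352 -3.334 = 371.168 m.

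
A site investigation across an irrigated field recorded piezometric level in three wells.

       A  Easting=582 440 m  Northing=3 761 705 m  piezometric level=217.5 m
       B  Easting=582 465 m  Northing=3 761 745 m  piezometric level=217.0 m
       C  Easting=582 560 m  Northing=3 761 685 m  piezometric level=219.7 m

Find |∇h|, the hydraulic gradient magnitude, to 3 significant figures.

Taking A as reference: B−A = (25, 40, -0.5); C−A = (120, -20, +2.2).
Solve a·Δx + b·Δy = Δh: det = 25·(-20) − 120·40 = -5300.
∂h/∂x = [(-0.5)·(-20) − (+2.2)·40] / -5300 = +0.01472
∂h/∂y = [25·(+2.2) − 120·(-0.5)] / -5300 = -0.02170
|∇h| = √(0.01472² + -0.02170²) = 0.02622

0.0262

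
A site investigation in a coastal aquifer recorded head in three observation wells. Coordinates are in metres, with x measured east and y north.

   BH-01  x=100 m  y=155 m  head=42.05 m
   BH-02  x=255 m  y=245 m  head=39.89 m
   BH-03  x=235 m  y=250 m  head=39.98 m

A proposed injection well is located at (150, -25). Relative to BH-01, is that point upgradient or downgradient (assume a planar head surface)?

upgradient

Taking BH-01 as reference: BH-02−BH-01 = (155, 90, -2.16); BH-03−BH-01 = (135, 95, -2.07).
Solve a·Δx + b·Δy = Δh: det = 155·95 − 135·90 = 2575.
∂h/∂x = [(-2.16)·95 − (-2.07)·90] / 2575 = -0.007340
∂h/∂y = [155·(-2.07) − 135·(-2.16)] / 2575 = -0.01136
Head at (150, -25) = 42.05 + (-0.007340)·(50) + (-0.01136)·(-180) = 43.73 m.
That is higher than the 42.05 m at BH-01, so the point is upgradient.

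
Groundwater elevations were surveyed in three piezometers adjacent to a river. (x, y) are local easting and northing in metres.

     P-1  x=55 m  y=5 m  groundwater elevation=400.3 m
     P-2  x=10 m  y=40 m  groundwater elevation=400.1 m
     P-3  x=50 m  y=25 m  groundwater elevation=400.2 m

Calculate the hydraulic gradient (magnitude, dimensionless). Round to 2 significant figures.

0.0049

With h = a·x + b·y + c and P-1 as origin, the differences give:
  (-45)·a + 35·b = -0.2
  (-5)·a + 20·b = -0.1
Eliminate b (×20 and ×35, subtract): -725·a = -0.50 → a = ∂h/∂x = +0.0006897
Back-substitute: b = ∂h/∂y = -0.004828.
|∇h| = √(0.0006897² + -0.004828²) = 0.004877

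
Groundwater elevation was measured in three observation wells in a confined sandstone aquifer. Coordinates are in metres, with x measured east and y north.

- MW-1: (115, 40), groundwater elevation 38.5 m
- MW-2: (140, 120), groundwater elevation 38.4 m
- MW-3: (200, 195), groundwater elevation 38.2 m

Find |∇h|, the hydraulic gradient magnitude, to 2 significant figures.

With h = a·x + b·y + c and MW-1 as origin, the differences give:
  25·a + 80·b = -0.1
  85·a + 155·b = -0.3
Eliminate b (×155 and ×80, subtract): -2925·a = 8.50 → a = ∂h/∂x = -0.002906
Back-substitute: b = ∂h/∂y = -0.0003419.
|∇h| = √(-0.002906² + -0.0003419²) = 0.002926

0.0029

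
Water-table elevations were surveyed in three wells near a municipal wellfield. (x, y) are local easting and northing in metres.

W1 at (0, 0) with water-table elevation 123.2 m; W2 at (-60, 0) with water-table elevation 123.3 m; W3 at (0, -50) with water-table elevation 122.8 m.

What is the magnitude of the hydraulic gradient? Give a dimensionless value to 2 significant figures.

0.0082

∂h/∂x = (123.3 − 123.2) / (-60 − 0) = -0.001667
∂h/∂y = (122.8 − 123.2) / (-50 − 0) = +0.008000
|∇h| = √(-0.001667² + 0.008000²) = 0.008172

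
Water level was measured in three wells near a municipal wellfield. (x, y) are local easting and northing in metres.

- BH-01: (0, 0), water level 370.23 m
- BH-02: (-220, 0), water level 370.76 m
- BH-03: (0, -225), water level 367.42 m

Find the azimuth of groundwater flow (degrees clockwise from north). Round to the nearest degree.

∂h/∂x = (370.76 − 370.23) / (-220 − 0) = -0.002409
∂h/∂y = (367.42 − 370.23) / (-225 − 0) = +0.01249
Flow direction (−∇h) has components (+0.002409 E, -0.01249 N).
Azimuth = atan2(E, N) = atan2(+0.002409, -0.01249) = 169.1° ≈ 169°.

169°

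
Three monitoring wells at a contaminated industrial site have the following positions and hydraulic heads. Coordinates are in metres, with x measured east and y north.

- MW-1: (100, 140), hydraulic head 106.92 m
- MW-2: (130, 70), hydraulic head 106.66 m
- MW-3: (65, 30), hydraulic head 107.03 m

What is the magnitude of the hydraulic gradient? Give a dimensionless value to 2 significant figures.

0.0064

Differences from MW-1: to MW-2 (Δx, Δy, Δh) = (30, -70, -0.26); to MW-3 = (-35, -110, +0.11).
Solve a·Δx + b·Δy = Δh: det = 30·(-110) − (-35)·(-70) = -5750.
∂h/∂x = [(-0.26)·(-110) − (+0.11)·(-70)] / -5750 = -0.006313
∂h/∂y = [30·(+0.11) − (-35)·(-0.26)] / -5750 = +0.001009
|∇h| = √(-0.006313² + 0.001009²) = 0.006393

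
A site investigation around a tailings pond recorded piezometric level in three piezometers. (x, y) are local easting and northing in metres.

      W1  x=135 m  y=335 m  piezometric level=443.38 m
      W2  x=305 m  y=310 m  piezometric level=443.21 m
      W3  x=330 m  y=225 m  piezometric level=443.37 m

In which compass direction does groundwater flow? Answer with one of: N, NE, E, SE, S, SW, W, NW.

With h = a·x + b·y + c and W1 as origin, the differences give:
  170·a + (-25)·b = -0.17
  195·a + (-110)·b = -0.01
Eliminate b (×(-110) and ×(-25), subtract): -13825·a = 18.450 → a = ∂h/∂x = -0.001335
Back-substitute: b = ∂h/∂y = -0.002275.
Flow = −∇h = (+0.001335 east, +0.002275 north), which points northeast.

NE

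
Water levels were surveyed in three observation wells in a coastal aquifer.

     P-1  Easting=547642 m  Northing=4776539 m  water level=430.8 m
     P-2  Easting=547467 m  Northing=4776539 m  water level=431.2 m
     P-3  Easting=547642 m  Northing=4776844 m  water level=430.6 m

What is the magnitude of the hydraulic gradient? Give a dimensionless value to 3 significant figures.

0.00238

∂h/∂x = (431.2 − 430.8) / (547467 − 547642) = -0.002286
∂h/∂y = (430.6 − 430.8) / (4776844 − 4776539) = -0.0006557
|∇h| = √(-0.002286² + -0.0006557²) = 0.002378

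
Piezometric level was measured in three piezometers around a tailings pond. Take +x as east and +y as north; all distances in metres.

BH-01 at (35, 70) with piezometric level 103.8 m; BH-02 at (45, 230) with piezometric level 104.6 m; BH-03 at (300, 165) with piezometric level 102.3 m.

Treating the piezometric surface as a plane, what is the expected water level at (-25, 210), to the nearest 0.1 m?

105.0 m

With h = a·x + b·y + c and BH-01 as origin, the differences give:
  10·a + 160·b = +0.8
  265·a + 95·b = -1.5
Eliminate b (×95 and ×160, subtract): -41450·a = 316.00 → a = ∂h/∂x = -0.007624
Back-substitute: b = ∂h/∂y = +0.005476.
h(-25, 210) = 103.8 + (-0.007624)·(-60) + (+0.005476)·(140) = 103.8 +0.457 +0.767 = 105.024 m.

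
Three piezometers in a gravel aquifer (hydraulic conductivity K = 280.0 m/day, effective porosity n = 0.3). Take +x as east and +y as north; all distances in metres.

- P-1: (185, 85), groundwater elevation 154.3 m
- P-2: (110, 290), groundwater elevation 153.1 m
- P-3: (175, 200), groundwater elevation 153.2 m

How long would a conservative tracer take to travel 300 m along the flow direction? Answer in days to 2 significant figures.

Taking P-1 as reference: P-2−P-1 = (-75, 205, -1.2); P-3−P-1 = (-10, 115, -1.1).
Solve a·Δx + b·Δy = Δh: det = (-75)·115 − (-10)·205 = -6575.
∂h/∂x = [(-1.2)·115 − (-1.1)·205] / -6575 = -0.01331
∂h/∂y = [(-75)·(-1.1) − (-10)·(-1.2)] / -6575 = -0.01072
|∇h| = √(-0.01331² + -0.01072²) = 0.01709
Seepage velocity v = K·i/n = 280.0 × 0.01709 / 0.3 = 15.95 m/day.
t = 300 / 15.95 = 18.81 days.

19 days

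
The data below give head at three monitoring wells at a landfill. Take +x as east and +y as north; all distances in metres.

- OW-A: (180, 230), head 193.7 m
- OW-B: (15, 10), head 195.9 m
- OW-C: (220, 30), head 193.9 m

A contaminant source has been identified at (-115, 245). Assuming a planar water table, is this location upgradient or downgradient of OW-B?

Taking OW-A as reference: OW-B−OW-A = (-165, -220, +2.2); OW-C−OW-A = (40, -200, +0.2).
Solve a·Δx + b·Δy = Δh: det = (-165)·(-200) − 40·(-220) = 41800.
∂h/∂x = [(+2.2)·(-200) − (+0.2)·(-220)] / 41800 = -0.009474
∂h/∂y = [(-165)·(+0.2) − 40·(+2.2)] / 41800 = -0.002895
Head at (-115, 245) = 193.7 + (-0.009474)·(-295) + (-0.002895)·(15) = 196.45 m.
That is higher than the 195.9 m at OW-B, so the point is upgradient.

upgradient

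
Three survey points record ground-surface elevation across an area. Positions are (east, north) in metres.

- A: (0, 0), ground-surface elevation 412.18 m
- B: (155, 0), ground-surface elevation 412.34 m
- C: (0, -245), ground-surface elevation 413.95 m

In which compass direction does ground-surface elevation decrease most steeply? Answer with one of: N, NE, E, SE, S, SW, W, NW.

N

∂z/∂x = (412.34 − 412.18) / (155 − 0) = +0.001032
∂z/∂y = (413.95 − 412.18) / (-245 − 0) = -0.007224
Steepest decrease is along −∇f = (-0.001032 E, +0.007224 N) → north.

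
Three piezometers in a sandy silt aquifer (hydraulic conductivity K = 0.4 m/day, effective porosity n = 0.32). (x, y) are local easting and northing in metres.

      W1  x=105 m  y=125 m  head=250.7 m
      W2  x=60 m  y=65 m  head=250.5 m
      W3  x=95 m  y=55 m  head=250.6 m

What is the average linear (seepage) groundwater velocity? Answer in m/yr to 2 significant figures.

1.5 m/yr

Differences from W1: to W2 (Δx, Δy, Δh) = (-45, -60, -0.2); to W3 = (-10, -70, -0.1).
Determinant of the coordinate differences = (-45)·(-70) − (-10)·(-60) = 2550.
∂h/∂x = [(-0.2)·(-70) − (-0.1)·(-60)] / 2550 = +0.003137
∂h/∂y = [(-45)·(-0.1) − (-10)·(-0.2)] / 2550 = +0.0009804
|∇h| = √(0.003137² + 0.0009804²) = 0.003287
Seepage velocity v = K·i/n = 0.4 × 0.003287 / 0.32 = 0.004109 m/day = 1.501 m/yr.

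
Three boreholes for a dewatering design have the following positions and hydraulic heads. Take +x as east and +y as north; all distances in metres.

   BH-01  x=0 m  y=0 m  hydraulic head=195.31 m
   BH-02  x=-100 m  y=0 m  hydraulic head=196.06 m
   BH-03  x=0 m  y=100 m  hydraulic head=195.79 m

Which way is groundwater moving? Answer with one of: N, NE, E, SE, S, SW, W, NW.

SE

∂h/∂x = (196.06 − 195.31) / (-100 − 0) = -0.007500
∂h/∂y = (195.79 − 195.31) / (100 − 0) = +0.004800
Flow = −∇h = (+0.007500 east, -0.004800 north), which points southeast.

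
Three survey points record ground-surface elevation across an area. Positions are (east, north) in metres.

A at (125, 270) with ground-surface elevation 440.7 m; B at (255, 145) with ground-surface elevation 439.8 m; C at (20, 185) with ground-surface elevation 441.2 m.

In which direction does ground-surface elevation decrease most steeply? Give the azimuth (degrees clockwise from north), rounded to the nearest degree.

Differences from A: to B (Δx, Δy, Δh) = (130, -125, -0.9); to C = (-105, -85, +0.5).
Determinant of the coordinate differences = 130·(-85) − (-105)·(-125) = -24175.
∂z/∂x = [(-0.9)·(-85) − (+0.5)·(-125)] / -24175 = -0.005750
∂z/∂y = [130·(+0.5) − (-105)·(-0.9)] / -24175 = +0.001220
Steepest decrease is along −∇f: components (+0.005750 E, -0.001220 N).
Azimuth = atan2(+0.005750, -0.001220) = 102.0° ≈ 102°.

102°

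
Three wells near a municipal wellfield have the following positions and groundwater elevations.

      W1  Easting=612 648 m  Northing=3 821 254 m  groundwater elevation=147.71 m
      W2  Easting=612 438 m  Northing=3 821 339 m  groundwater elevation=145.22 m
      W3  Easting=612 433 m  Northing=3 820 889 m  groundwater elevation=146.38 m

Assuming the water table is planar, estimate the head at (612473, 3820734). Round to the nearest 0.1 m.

147.2 m

Taking W1 as reference: W2−W1 = (-210, 85, -2.49); W3−W1 = (-215, -365, -1.33).
Determinant of the coordinate differences = (-210)·(-365) − (-215)·85 = 94925.
∂h/∂x = [(-2.49)·(-365) − (-1.33)·85] / 94925 = +0.01077
∂h/∂y = [(-210)·(-1.33) − (-215)·(-2.49)] / 94925 = -0.002697
h(612473, 3820734) = 147.71 + (+0.01077)·(-175) + (-0.002697)·(-520) = 147.71 -1.884 +1.403 = 147.229 m.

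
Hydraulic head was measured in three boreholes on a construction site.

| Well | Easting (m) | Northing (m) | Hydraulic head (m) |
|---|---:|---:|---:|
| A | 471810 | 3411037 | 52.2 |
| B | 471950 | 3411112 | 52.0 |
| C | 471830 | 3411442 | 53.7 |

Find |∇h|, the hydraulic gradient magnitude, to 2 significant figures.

0.0052

Differences from A: to B (Δx, Δy, Δh) = (140, 75, -0.2); to C = (20, 405, +1.5).
Determinant of the coordinate differences = 140·405 − 20·75 = 55200.
∂h/∂x = [(-0.2)·405 − (+1.5)·75] / 55200 = -0.003505
∂h/∂y = [140·(+1.5) − 20·(-0.2)] / 55200 = +0.003877
|∇h| = √(-0.003505² + 0.003877²) = 0.005226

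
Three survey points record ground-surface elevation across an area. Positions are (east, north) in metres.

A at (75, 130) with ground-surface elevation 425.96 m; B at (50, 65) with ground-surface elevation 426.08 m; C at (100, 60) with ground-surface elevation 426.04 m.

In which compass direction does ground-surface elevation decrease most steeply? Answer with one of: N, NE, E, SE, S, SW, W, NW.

Differences from A: to B (Δx, Δy, Δh) = (-25, -65, +0.12); to C = (25, -70, +0.08).
Solve a·Δx + b·Δy = Δz: det = (-25)·(-70) − 25·(-65) = 3375.
∂z/∂x = [(+0.12)·(-70) − (+0.08)·(-65)] / 3375 = -0.0009481
∂z/∂y = [(-25)·(+0.08) − 25·(+0.12)] / 3375 = -0.001481
Steepest decrease is along −∇f = (+0.0009481 E, +0.001481 N) → northeast.

NE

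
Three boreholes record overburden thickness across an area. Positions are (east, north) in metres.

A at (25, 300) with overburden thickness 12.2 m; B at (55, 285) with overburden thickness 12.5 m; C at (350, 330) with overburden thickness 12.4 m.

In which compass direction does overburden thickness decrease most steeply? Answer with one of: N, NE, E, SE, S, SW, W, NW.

Differences from A: to B (Δx, Δy, Δh) = (30, -15, +0.3); to C = (325, 30, +0.2).
Determinant of the coordinate differences = 30·30 − 325·(-15) = 5775.
∂d/∂x = [(+0.3)·30 − (+0.2)·(-15)] / 5775 = +0.002078
∂d/∂y = [30·(+0.2) − 325·(+0.3)] / 5775 = -0.01584
Steepest decrease is along −∇f = (-0.002078 E, +0.01584 N) → north.

N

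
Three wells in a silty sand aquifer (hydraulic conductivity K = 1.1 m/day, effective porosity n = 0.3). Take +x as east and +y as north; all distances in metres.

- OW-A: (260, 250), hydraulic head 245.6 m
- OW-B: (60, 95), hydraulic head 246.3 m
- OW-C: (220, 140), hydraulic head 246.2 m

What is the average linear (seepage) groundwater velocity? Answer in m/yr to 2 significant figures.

7.9 m/yr

Taking OW-A as reference: OW-B−OW-A = (-200, -155, +0.7); OW-C−OW-A = (-40, -110, +0.6).
Determinant of the coordinate differences = (-200)·(-110) − (-40)·(-155) = 15800.
∂h/∂x = [(+0.7)·(-110) − (+0.6)·(-155)] / 15800 = +0.001013
∂h/∂y = [(-200)·(+0.6) − (-40)·(+0.7)] / 15800 = -0.005823
|∇h| = √(0.001013² + -0.005823²) = 0.00591
Seepage velocity v = K·i/n = 1.1 × 0.00591 / 0.3 = 0.02167 m/day = 7.915 m/yr.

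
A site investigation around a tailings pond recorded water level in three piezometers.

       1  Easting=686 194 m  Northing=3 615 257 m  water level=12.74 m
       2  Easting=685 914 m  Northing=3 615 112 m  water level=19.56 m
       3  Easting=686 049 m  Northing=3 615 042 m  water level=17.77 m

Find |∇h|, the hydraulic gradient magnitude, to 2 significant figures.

0.022

Differences from 1: to 2 (Δx, Δy, Δh) = (-280, -145, +6.82); to 3 = (-145, -215, +5.03).
Determinant of the coordinate differences = (-280)·(-215) − (-145)·(-145) = 39175.
∂h/∂x = [(+6.82)·(-215) − (+5.03)·(-145)] / 39175 = -0.01881
∂h/∂y = [(-280)·(+5.03) − (-145)·(+6.82)] / 39175 = -0.01071
|∇h| = √(-0.01881² + -0.01071²) = 0.02165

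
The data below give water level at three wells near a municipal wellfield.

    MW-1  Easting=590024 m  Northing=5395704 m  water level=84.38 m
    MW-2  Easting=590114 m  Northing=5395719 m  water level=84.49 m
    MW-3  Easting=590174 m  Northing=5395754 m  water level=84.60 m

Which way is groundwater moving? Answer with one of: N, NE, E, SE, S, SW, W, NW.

SW

Taking MW-1 as reference: MW-2−MW-1 = (90, 15, +0.11); MW-3−MW-1 = (150, 50, +0.22).
Solve a·Δx + b·Δy = Δh: det = 90·50 − 150·15 = 2250.
∂h/∂x = [(+0.11)·50 − (+0.22)·15] / 2250 = +0.0009778
∂h/∂y = [90·(+0.22) − 150·(+0.11)] / 2250 = +0.001467
Flow = −∇h = (-0.0009778 east, -0.001467 north), which points southwest.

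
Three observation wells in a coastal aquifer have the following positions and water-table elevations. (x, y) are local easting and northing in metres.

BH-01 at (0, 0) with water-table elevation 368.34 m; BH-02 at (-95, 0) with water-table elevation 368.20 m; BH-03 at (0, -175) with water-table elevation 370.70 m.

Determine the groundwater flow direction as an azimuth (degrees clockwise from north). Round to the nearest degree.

∂h/∂x = (368.20 − 368.34) / (-95 − 0) = +0.001474
∂h/∂y = (370.70 − 368.34) / (-175 − 0) = -0.01349
Flow direction (−∇h) has components (-0.001474 E, +0.01349 N).
Azimuth = atan2(E, N) = atan2(-0.001474, +0.01349) = 353.8° ≈ 354°.

354°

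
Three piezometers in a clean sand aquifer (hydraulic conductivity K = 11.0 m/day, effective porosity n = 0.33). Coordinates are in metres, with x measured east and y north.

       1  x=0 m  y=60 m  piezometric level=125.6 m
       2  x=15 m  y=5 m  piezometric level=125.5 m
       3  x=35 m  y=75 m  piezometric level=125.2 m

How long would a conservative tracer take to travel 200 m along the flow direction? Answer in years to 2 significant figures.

1.5 years

With h = a·x + b·y + c and 1 as origin, the differences give:
  15·a + (-55)·b = -0.1
  35·a + 15·b = -0.4
Eliminate b (×15 and ×(-55), subtract): 2150·a = -23.50 → a = ∂h/∂x = -0.01093
Back-substitute: b = ∂h/∂y = -0.001163.
|∇h| = √(-0.01093² + -0.001163²) = 0.01099
Seepage velocity v = K·i/n = 11.0 × 0.01099 / 0.33 = 0.3663 m/day.
t = 200 / 0.3663 = 546 days = 1.49 years.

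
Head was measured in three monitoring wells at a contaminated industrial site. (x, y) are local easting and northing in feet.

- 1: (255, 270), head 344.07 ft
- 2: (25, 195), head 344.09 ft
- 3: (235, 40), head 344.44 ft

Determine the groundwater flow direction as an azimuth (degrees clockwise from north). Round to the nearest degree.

345°

With h = a·x + b·y + c and 1 as origin, the differences give:
  (-230)·a + (-75)·b = +0.02
  (-20)·a + (-230)·b = +0.37
Eliminate b (×(-230) and ×(-75), subtract): 51400·a = 23.150 → a = ∂h/∂x = +0.0004504
Back-substitute: b = ∂h/∂y = -0.001648.
Flow direction (−∇h) has components (-0.0004504 E, +0.001648 N).
Azimuth = atan2(E, N) = atan2(-0.0004504, +0.001648) = 344.7° ≈ 345°.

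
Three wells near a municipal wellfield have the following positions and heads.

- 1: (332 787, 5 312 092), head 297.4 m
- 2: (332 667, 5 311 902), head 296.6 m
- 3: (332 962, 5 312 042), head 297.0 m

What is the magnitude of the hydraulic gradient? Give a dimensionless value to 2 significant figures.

0.0049

With h = a·x + b·y + c and 1 as origin, the differences give:
  (-120)·a + (-190)·b = -0.8
  175·a + (-50)·b = -0.4
Eliminate b (×(-50) and ×(-190), subtract): 39250·a = -36.00 → a = ∂h/∂x = -0.0009172
Back-substitute: b = ∂h/∂y = +0.004790.
|∇h| = √(-0.0009172² + 0.004790²) = 0.004877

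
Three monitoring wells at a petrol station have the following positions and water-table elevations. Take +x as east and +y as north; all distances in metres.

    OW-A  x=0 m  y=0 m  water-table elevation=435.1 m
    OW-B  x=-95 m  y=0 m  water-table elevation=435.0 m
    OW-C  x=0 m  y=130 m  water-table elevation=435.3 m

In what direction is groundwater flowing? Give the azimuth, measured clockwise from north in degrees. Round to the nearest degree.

214°

∂h/∂x = (435.0 − 435.1) / (-95 − 0) = +0.001053
∂h/∂y = (435.3 − 435.1) / (130 − 0) = +0.001538
Flow direction (−∇h) has components (-0.001053 E, -0.001538 N).
Azimuth = atan2(E, N) = atan2(-0.001053, -0.001538) = 214.4° ≈ 214°.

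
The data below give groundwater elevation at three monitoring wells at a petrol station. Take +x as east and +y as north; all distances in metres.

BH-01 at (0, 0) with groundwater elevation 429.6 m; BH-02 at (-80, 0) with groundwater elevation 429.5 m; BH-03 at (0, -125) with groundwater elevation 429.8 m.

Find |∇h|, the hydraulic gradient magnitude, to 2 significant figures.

0.0020

∂h/∂x = (429.5 − 429.6) / (-80 − 0) = +0.001250
∂h/∂y = (429.8 − 429.6) / (-125 − 0) = -0.001600
|∇h| = √(0.001250² + -0.001600²) = 0.00203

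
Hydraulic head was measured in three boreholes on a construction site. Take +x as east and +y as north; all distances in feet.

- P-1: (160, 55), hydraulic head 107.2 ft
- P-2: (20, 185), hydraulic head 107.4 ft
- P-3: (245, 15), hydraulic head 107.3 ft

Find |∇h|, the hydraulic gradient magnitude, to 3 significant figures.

0.00687

Taking P-1 as reference: P-2−P-1 = (-140, 130, +0.2); P-3−P-1 = (85, -40, +0.1).
Determinant of the coordinate differences = (-140)·(-40) − 85·130 = -5450.
∂h/∂x = [(+0.2)·(-40) − (+0.1)·130] / -5450 = +0.003853
∂h/∂y = [(-140)·(+0.1) − 85·(+0.2)] / -5450 = +0.005688
|∇h| = √(0.003853² + 0.005688²) = 0.00687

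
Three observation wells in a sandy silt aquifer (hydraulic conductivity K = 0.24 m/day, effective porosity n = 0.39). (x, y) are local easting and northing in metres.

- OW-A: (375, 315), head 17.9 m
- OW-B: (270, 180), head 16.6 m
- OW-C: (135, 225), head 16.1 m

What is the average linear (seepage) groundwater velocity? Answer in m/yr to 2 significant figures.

1.7 m/yr

Three-point gradient (reference OW-A): Δ to OW-B = (-105, -135, -1.3), Δ to OW-C = (-240, -90, -1.8).
∂h/∂x = +0.005490, ∂h/∂y = +0.005359 (det = -22950).
|∇h| = √(0.005490² + 0.005359²) = 0.007672
Seepage velocity v = K·i/n = 0.24 × 0.007672 / 0.39 = 0.004721 m/day = 1.724 m/yr.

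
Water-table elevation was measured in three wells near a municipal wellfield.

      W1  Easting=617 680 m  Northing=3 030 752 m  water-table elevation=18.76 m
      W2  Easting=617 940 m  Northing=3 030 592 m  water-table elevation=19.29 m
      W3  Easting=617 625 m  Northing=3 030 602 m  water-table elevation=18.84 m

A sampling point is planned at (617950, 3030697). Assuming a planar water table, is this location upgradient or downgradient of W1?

With h = a·x + b·y + c and W1 as origin, the differences give:
  260·a + (-160)·b = +0.53
  (-55)·a + (-150)·b = +0.08
Eliminate b (×(-150) and ×(-160), subtract): -47800·a = -66.700 → a = ∂h/∂x = +0.001395
Back-substitute: b = ∂h/∂y = -0.001045.
Head at (617950, 3030697) = 18.76 + (+0.001395)·(270) + (-0.001045)·(-55) = 19.19 m.
That is higher than the 18.76 m at W1, so the point is upgradient.

upgradient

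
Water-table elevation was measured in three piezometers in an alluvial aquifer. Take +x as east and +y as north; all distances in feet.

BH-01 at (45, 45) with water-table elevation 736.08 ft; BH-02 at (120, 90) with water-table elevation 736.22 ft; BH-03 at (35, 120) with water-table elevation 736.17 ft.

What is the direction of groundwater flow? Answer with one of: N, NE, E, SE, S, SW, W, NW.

SW

Taking BH-01 as reference: BH-02−BH-01 = (75, 45, +0.14); BH-03−BH-01 = (-10, 75, +0.09).
Determinant of the coordinate differences = 75·75 − (-10)·45 = 6075.
∂h/∂x = [(+0.14)·75 − (+0.09)·45] / 6075 = +0.001062
∂h/∂y = [75·(+0.09) − (-10)·(+0.14)] / 6075 = +0.001342
Flow = −∇h = (-0.001062 east, -0.001342 north), which points southwest.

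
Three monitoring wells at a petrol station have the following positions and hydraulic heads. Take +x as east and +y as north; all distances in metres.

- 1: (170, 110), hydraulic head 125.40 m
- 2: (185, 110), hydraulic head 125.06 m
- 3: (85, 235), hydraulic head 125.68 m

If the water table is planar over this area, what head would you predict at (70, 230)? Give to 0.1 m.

126.1 m

Differences from 1: to 2 (Δx, Δy, Δh) = (15, 0, -0.34); to 3 = (-85, 125, +0.28).
Determinant of the coordinate differences = 15·125 − (-85)·0 = 1875.
∂h/∂x = [(-0.34)·125 − (+0.28)·0] / 1875 = -0.02267
∂h/∂y = [15·(+0.28) − (-85)·(-0.34)] / 1875 = -0.01317
h(70, 230) = 125.40 + (-0.02267)·(-100) + (-0.01317)·(120) = 125.40 +2.267 -1.581 = 126.086 m.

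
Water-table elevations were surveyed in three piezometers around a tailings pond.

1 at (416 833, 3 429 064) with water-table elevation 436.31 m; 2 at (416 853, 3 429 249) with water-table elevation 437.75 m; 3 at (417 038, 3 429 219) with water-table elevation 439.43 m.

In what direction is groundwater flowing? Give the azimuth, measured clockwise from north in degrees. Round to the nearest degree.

Differences from 1: to 2 (Δx, Δy, Δh) = (20, 185, +1.44); to 3 = (205, 155, +3.12).
Determinant of the coordinate differences = 20·155 − 205·185 = -34825.
∂h/∂x = [(+1.44)·155 − (+3.12)·185] / -34825 = +0.01017
∂h/∂y = [20·(+3.12) − 205·(+1.44)] / -34825 = +0.006685
Flow direction (−∇h) has components (-0.01017 E, -0.006685 N).
Azimuth = atan2(E, N) = atan2(-0.01017, -0.006685) = 236.7° ≈ 237°.

237°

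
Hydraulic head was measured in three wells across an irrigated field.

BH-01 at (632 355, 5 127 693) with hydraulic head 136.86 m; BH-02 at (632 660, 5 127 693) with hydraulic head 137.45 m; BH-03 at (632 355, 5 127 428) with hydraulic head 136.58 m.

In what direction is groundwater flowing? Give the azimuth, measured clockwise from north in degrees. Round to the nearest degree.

241°

∂h/∂x = (137.45 − 136.86) / (632660 − 632355) = +0.001934
∂h/∂y = (136.58 − 136.86) / (5127428 − 5127693) = +0.001057
Flow direction (−∇h) has components (-0.001934 E, -0.001057 N).
Azimuth = atan2(E, N) = atan2(-0.001934, -0.001057) = 241.4° ≈ 241°.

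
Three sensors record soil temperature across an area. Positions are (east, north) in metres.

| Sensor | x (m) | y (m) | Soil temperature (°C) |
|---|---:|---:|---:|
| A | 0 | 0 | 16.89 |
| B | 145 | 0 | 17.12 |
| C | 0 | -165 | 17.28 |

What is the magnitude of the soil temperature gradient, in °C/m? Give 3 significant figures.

0.00285 °C/m

∂T/∂x = (17.12 − 16.89) / (145 − 0) = +0.001586
∂T/∂y = (17.28 − 16.89) / (-165 − 0) = -0.002364
|∇f| = √(0.001586² + -0.002364²) = 0.002847 °C/m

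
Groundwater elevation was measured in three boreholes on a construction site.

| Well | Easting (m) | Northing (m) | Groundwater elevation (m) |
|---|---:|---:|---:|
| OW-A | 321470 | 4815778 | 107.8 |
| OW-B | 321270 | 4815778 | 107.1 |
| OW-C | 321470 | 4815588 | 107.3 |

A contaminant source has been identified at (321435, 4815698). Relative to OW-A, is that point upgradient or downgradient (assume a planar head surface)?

∂h/∂x = (107.1 − 107.8) / (321270 − 321470) = +0.003500
∂h/∂y = (107.3 − 107.8) / (4815588 − 4815778) = +0.002632
Head at (321435, 4815698) = 107.8 + (+0.003500)·(-35) + (+0.002632)·(-80) = 107.47 m.
That is lower than the 107.8 m at OW-A, so the point is downgradient.

downgradient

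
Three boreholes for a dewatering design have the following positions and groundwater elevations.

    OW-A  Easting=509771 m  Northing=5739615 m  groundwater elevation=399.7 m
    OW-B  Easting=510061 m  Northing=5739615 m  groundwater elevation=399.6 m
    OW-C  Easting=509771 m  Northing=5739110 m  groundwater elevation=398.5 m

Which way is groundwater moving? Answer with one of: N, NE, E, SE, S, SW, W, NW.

∂h/∂x = (399.6 − 399.7) / (510061 − 509771) = -0.0003448
∂h/∂y = (398.5 − 399.7) / (5739110 − 5739615) = +0.002376
Flow = −∇h = (+0.0003448 east, -0.002376 north), which points south.

S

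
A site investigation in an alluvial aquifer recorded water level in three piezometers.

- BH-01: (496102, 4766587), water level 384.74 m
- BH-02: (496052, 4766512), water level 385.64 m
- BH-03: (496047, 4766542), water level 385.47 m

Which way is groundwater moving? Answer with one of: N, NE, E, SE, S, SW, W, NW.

NE

Three-point gradient (reference BH-01): Δ to BH-02 = (-50, -75, +0.90), Δ to BH-03 = (-55, -45, +0.73).
∂h/∂x = -0.007600, ∂h/∂y = -0.006933 (det = -1875).
Flow = −∇h = (+0.007600 east, +0.006933 north), which points northeast.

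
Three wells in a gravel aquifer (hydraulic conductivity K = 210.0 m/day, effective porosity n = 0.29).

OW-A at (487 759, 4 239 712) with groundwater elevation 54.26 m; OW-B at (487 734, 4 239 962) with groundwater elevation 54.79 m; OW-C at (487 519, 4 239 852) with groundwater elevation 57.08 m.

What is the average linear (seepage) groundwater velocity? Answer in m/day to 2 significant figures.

8.1 m/day

With h = a·x + b·y + c and OW-A as origin, the differences give:
  (-25)·a + 250·b = +0.53
  (-240)·a + 140·b = +2.82
Eliminate b (×140 and ×250, subtract): 56500·a = -630.800 → a = ∂h/∂x = -0.01116
Back-substitute: b = ∂h/∂y = +0.001004.
|∇h| = √(-0.01116² + 0.001004²) = 0.01121
Seepage velocity v = K·i/n = 210.0 × 0.01121 / 0.29 = 8.118 m/day.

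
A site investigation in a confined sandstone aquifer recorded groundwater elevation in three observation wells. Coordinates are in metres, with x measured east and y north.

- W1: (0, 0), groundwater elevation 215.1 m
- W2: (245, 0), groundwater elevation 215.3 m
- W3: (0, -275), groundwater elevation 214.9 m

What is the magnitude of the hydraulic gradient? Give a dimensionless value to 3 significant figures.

0.00109

∂h/∂x = (215.3 − 215.1) / (245 − 0) = +0.0008163
∂h/∂y = (214.9 − 215.1) / (-275 − 0) = +0.0007273
|∇h| = √(0.0008163² + 0.0007273²) = 0.001093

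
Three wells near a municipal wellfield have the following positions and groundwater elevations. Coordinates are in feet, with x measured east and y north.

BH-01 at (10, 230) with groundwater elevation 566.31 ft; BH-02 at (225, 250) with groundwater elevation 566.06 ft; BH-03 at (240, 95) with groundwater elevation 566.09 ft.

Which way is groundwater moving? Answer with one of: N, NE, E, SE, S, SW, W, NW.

With h = a·x + b·y + c and BH-01 as origin, the differences give:
  215·a + 20·b = -0.25
  230·a + (-135)·b = -0.22
Eliminate b (×(-135) and ×20, subtract): -33625·a = 38.150 → a = ∂h/∂x = -0.001135
Back-substitute: b = ∂h/∂y = -0.0003033.
Flow = −∇h = (+0.001135 east, +0.0003033 north), which points east.

E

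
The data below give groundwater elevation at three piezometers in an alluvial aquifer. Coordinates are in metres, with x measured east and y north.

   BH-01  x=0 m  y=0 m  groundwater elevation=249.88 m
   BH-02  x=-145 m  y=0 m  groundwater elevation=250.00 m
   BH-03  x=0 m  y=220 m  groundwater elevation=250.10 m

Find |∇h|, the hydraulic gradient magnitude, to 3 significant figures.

∂h/∂x = (250.00 − 249.88) / (-145 − 0) = -0.0008276
∂h/∂y = (250.10 − 249.88) / (220 − 0) = +0.0010000
|∇h| = √(-0.0008276² + 0.0010000²) = 0.001298

0.00130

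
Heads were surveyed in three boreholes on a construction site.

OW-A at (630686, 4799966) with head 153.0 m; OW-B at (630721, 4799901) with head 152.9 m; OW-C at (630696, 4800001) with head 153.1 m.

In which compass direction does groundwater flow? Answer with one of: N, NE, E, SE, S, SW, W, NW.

SW

Taking OW-A as reference: OW-B−OW-A = (35, -65, -0.1); OW-C−OW-A = (10, 35, +0.1).
Determinant of the coordinate differences = 35·35 − 10·(-65) = 1875.
∂h/∂x = [(-0.1)·35 − (+0.1)·(-65)] / 1875 = +0.001600
∂h/∂y = [35·(+0.1) − 10·(-0.1)] / 1875 = +0.002400
Flow = −∇h = (-0.001600 east, -0.002400 north), which points southwest.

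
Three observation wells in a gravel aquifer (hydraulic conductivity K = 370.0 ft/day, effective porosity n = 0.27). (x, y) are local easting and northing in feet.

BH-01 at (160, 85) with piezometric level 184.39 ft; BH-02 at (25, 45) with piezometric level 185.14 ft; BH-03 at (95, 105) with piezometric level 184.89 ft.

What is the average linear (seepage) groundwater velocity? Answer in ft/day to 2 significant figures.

10 ft/day

With h = a·x + b·y + c and BH-01 as origin, the differences give:
  (-135)·a + (-40)·b = +0.75
  (-65)·a + 20·b = +0.50
Eliminate b (×20 and ×(-40), subtract): -5300·a = 35.000 → a = ∂h/∂x = -0.006604
Back-substitute: b = ∂h/∂y = +0.003538.
|∇h| = √(-0.006604² + 0.003538²) = 0.007492
Seepage velocity v = K·i/n = 370.0 × 0.007492 / 0.27 = 10.27 ft/day.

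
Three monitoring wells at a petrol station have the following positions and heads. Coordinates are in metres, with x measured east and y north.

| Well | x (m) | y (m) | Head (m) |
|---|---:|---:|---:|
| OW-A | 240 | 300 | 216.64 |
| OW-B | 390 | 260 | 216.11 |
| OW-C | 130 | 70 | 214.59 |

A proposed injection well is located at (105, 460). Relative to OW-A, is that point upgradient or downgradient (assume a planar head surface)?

upgradient

Taking OW-A as reference: OW-B−OW-A = (150, -40, -0.53); OW-C−OW-A = (-110, -230, -2.05).
Determinant of the coordinate differences = 150·(-230) − (-110)·(-40) = -38900.
∂h/∂x = [(-0.53)·(-230) − (-2.05)·(-40)] / -38900 = -0.001026
∂h/∂y = [150·(-2.05) − (-110)·(-0.53)] / -38900 = +0.009404
Head at (105, 460) = 216.64 + (-0.001026)·(-135) + (+0.009404)·(160) = 218.28 m.
That is higher than the 216.64 m at OW-A, so the point is upgradient.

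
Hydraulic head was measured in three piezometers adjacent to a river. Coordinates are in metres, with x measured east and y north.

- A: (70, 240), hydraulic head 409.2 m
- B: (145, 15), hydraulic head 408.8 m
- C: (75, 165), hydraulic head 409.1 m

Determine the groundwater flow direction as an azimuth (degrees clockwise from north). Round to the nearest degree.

With h = a·x + b·y + c and A as origin, the differences give:
  75·a + (-225)·b = -0.4
  5·a + (-75)·b = -0.1
Eliminate b (×(-75) and ×(-225), subtract): -4500·a = 7.50 → a = ∂h/∂x = -0.001667
Back-substitute: b = ∂h/∂y = +0.001222.
Flow direction (−∇h) has components (+0.001667 E, -0.001222 N).
Azimuth = atan2(E, N) = atan2(+0.001667, -0.001222) = 126.3° ≈ 126°.

126°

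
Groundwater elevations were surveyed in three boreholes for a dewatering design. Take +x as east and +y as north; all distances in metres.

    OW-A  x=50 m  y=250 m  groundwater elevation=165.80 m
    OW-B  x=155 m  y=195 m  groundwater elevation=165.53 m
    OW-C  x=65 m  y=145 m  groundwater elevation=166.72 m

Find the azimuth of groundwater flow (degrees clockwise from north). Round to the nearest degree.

038°

With h = a·x + b·y + c and OW-A as origin, the differences give:
  105·a + (-55)·b = -0.27
  15·a + (-105)·b = +0.92
Eliminate b (×(-105) and ×(-55), subtract): -10200·a = 78.950 → a = ∂h/∂x = -0.007740
Back-substitute: b = ∂h/∂y = -0.009868.
Flow direction (−∇h) has components (+0.007740 E, +0.009868 N).
Azimuth = atan2(E, N) = atan2(+0.007740, +0.009868) = 38.1° ≈ 038°.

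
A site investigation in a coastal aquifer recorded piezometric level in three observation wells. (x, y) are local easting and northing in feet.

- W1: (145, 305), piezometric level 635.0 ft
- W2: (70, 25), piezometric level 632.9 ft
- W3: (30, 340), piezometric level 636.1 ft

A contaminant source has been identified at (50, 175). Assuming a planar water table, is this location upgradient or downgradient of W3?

With h = a·x + b·y + c and W1 as origin, the differences give:
  (-75)·a + (-280)·b = -2.1
  (-115)·a + 35·b = +1.1
Eliminate b (×35 and ×(-280), subtract): -34825·a = 234.50 → a = ∂h/∂x = -0.006734
Back-substitute: b = ∂h/∂y = +0.009304.
Head at (50, 175) = 635.0 + (-0.006734)·(-95) + (+0.009304)·(-130) = 634.43 ft.
That is lower than the 636.1 ft at W3, so the point is downgradient.

downgradient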